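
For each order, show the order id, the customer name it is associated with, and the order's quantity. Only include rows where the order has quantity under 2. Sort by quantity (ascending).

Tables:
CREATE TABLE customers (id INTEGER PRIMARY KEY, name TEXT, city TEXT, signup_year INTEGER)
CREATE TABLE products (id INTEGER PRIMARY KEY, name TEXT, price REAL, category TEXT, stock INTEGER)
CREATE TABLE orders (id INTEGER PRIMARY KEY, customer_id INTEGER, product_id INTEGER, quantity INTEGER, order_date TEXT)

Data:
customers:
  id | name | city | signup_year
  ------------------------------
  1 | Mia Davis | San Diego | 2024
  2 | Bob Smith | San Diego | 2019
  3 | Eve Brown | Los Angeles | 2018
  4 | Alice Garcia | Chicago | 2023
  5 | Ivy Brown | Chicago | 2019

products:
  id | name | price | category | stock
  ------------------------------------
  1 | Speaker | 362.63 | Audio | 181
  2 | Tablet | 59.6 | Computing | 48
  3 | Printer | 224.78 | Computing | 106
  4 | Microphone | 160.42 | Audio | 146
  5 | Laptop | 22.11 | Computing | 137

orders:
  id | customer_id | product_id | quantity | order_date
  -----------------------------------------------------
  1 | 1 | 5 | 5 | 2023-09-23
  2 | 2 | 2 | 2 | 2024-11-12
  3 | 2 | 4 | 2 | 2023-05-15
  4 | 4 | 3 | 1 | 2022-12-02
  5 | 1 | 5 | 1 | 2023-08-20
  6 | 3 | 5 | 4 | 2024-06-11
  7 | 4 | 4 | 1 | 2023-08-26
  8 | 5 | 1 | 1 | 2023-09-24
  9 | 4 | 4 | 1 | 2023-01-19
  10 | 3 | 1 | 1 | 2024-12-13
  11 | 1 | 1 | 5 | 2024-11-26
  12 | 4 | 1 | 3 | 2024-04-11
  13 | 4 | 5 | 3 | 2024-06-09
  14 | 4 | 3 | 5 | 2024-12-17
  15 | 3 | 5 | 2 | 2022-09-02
SELECT c.id, p.name AS customer, c.quantity FROM orders c JOIN customers p ON c.customer_id = p.id WHERE c.quantity < 2 ORDER BY c.quantity ASC

Execution result:
id | customer | quantity
4 | Alice Garcia | 1
5 | Mia Davis | 1
7 | Alice Garcia | 1
8 | Ivy Brown | 1
9 | Alice Garcia | 1
10 | Eve Brown | 1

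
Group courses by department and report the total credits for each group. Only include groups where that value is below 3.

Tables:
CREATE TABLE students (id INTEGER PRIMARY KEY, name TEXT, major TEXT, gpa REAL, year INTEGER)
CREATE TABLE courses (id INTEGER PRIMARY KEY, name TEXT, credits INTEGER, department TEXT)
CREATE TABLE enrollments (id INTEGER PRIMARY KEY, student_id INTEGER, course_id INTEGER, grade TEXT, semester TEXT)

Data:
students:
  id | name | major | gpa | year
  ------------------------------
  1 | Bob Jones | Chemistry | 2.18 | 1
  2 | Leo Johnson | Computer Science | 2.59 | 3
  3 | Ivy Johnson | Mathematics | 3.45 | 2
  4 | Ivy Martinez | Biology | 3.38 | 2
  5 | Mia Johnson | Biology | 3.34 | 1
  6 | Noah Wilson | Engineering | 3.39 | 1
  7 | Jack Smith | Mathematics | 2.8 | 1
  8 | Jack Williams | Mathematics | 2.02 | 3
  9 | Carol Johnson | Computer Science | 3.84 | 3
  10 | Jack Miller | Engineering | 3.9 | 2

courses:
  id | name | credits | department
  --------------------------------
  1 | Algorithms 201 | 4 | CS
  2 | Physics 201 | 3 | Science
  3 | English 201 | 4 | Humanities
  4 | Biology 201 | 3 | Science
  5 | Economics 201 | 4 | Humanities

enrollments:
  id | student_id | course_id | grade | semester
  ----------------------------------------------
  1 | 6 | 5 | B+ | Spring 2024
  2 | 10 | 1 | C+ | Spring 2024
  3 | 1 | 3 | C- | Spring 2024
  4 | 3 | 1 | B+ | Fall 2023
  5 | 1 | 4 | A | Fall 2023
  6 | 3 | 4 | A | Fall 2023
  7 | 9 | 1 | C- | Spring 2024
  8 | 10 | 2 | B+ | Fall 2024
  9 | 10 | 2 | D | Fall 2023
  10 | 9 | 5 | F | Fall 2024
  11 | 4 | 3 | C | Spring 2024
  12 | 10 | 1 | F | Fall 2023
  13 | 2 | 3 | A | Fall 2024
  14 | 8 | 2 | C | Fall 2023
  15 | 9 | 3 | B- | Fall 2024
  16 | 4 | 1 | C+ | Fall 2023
SELECT department, SUM(credits) AS sum_credits FROM courses GROUP BY department HAVING SUM(credits) < 3

Execution result:
(no rows)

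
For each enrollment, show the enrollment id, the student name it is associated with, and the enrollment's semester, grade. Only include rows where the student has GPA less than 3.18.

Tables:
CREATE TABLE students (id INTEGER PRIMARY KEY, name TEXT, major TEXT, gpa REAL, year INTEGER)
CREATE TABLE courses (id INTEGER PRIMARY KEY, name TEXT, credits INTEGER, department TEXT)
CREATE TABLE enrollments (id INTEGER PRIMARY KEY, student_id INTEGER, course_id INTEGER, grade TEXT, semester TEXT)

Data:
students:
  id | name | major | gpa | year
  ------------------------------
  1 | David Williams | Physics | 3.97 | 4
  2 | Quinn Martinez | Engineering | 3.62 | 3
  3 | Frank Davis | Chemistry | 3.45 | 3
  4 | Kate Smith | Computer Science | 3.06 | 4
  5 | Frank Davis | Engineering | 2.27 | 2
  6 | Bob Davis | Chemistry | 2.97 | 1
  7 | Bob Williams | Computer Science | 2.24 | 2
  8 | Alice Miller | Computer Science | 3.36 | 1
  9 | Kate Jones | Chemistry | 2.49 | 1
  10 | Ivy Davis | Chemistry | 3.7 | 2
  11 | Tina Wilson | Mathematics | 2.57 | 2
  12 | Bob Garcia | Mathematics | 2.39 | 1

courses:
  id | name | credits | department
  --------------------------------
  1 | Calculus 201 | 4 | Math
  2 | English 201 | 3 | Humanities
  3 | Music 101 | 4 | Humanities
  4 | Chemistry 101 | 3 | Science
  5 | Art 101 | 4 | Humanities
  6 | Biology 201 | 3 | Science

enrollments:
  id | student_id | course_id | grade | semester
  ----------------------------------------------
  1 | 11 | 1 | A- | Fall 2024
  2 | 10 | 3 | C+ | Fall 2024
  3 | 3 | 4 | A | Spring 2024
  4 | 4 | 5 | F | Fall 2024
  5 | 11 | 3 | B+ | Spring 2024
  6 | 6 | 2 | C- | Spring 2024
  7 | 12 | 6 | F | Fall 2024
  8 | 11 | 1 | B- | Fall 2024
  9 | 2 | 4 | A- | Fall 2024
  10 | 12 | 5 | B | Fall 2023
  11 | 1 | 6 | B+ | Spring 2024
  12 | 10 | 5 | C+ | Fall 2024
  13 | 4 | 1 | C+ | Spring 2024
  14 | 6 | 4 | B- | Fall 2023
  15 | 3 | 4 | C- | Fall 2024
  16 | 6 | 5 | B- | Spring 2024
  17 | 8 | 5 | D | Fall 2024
SELECT c.id, p.name AS student, c.semester, c.grade FROM enrollments c JOIN students p ON c.student_id = p.id WHERE p.gpa < 3.18

Execution result:
id | student | semester | grade
1 | Tina Wilson | Fall 2024 | A-
4 | Kate Smith | Fall 2024 | F
5 | Tina Wilson | Spring 2024 | B+
6 | Bob Davis | Spring 2024 | C-
7 | Bob Garcia | Fall 2024 | F
8 | Tina Wilson | Fall 2024 | B-
10 | Bob Garcia | Fall 2023 | B
13 | Kate Smith | Spring 2024 | C+
14 | Bob Davis | Fall 2023 | B-
16 | Bob Davis | Spring 2024 | B-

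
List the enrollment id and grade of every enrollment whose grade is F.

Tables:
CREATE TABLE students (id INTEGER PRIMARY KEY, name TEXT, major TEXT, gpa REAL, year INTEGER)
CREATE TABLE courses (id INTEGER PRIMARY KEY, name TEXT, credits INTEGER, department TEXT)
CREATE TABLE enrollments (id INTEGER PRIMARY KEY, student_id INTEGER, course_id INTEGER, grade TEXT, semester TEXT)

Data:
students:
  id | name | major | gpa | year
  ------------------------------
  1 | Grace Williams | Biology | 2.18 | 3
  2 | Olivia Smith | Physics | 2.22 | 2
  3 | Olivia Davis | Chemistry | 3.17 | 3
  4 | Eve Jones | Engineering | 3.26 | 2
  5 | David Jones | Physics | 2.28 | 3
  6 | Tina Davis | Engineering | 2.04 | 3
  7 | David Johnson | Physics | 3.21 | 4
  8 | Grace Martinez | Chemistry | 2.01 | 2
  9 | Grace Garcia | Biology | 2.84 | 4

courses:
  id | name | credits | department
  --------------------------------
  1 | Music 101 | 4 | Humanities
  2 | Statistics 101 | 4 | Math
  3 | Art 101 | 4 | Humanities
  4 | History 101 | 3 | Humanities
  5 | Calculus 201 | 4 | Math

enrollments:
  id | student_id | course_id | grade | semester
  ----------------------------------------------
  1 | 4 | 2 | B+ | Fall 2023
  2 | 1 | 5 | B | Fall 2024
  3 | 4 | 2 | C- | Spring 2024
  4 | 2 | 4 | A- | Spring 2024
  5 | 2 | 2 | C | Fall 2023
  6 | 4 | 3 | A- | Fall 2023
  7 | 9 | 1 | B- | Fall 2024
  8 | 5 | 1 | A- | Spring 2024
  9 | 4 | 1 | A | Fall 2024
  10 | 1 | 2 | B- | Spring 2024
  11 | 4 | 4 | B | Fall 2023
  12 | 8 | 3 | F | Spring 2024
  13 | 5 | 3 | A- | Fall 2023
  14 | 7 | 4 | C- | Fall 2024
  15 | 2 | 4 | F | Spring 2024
SELECT id, grade FROM enrollments WHERE grade = 'F'

Execution result:
id | grade
12 | F
15 | F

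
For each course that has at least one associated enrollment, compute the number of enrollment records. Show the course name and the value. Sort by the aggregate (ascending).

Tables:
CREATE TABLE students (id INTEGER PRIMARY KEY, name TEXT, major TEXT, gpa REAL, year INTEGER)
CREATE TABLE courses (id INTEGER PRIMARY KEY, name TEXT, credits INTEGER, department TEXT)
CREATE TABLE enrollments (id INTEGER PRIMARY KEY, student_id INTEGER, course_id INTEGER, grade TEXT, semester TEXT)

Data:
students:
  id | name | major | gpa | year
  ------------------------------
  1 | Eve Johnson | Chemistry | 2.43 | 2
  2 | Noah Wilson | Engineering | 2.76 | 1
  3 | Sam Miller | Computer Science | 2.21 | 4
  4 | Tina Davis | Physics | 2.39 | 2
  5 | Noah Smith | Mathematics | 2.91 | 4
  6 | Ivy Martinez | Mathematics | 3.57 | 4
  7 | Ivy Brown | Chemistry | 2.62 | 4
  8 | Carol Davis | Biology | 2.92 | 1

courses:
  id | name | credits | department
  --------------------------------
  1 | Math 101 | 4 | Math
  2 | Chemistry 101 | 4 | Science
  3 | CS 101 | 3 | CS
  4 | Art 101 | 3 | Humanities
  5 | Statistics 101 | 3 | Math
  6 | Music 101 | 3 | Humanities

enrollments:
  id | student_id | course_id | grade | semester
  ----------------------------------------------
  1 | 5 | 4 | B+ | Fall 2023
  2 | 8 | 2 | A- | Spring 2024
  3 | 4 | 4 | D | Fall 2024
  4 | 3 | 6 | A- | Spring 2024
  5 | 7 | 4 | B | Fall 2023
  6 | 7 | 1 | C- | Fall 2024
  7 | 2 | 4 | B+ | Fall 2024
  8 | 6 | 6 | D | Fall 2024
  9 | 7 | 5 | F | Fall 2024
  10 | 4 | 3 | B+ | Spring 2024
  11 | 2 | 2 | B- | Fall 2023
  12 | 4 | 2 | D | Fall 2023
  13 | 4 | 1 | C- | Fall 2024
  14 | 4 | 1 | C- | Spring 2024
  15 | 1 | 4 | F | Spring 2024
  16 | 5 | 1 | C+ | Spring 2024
SELECT p.name, COUNT(*) AS n FROM enrollments c JOIN courses p ON c.course_id = p.id GROUP BY p.id, p.name ORDER BY n ASC

Execution result:
name | n
CS 101 | 1
Statistics 101 | 1
Music 101 | 2
Chemistry 101 | 3
Math 101 | 4
Art 101 | 5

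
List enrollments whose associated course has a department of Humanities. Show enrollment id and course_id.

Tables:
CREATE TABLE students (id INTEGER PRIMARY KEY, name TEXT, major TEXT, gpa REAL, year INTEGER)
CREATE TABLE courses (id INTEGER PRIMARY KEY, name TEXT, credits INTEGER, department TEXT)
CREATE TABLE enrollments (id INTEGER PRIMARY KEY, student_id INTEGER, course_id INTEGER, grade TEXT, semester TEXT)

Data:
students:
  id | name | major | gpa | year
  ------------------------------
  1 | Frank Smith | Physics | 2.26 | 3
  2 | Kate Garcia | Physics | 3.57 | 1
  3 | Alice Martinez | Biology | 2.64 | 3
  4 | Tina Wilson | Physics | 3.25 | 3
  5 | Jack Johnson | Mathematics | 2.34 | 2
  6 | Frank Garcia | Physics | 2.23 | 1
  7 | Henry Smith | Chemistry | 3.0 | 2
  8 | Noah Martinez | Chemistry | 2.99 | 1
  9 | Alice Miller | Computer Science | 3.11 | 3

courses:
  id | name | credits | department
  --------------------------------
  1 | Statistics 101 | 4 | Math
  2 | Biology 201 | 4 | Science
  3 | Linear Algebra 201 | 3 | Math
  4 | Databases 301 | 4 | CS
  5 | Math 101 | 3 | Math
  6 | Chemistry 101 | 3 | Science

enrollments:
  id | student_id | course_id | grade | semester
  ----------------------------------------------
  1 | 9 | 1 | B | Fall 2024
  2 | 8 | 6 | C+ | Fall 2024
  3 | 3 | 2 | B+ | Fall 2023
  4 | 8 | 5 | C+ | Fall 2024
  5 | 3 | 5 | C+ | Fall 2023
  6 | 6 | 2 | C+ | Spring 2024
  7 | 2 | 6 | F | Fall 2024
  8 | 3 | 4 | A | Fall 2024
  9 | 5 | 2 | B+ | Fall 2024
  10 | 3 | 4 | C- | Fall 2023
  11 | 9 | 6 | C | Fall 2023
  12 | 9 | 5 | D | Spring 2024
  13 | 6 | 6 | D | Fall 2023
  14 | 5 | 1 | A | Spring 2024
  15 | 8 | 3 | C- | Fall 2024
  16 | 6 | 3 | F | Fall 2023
SELECT id, course_id FROM enrollments WHERE course_id IN (SELECT id FROM courses WHERE department = 'Humanities')

Execution result:
(no rows)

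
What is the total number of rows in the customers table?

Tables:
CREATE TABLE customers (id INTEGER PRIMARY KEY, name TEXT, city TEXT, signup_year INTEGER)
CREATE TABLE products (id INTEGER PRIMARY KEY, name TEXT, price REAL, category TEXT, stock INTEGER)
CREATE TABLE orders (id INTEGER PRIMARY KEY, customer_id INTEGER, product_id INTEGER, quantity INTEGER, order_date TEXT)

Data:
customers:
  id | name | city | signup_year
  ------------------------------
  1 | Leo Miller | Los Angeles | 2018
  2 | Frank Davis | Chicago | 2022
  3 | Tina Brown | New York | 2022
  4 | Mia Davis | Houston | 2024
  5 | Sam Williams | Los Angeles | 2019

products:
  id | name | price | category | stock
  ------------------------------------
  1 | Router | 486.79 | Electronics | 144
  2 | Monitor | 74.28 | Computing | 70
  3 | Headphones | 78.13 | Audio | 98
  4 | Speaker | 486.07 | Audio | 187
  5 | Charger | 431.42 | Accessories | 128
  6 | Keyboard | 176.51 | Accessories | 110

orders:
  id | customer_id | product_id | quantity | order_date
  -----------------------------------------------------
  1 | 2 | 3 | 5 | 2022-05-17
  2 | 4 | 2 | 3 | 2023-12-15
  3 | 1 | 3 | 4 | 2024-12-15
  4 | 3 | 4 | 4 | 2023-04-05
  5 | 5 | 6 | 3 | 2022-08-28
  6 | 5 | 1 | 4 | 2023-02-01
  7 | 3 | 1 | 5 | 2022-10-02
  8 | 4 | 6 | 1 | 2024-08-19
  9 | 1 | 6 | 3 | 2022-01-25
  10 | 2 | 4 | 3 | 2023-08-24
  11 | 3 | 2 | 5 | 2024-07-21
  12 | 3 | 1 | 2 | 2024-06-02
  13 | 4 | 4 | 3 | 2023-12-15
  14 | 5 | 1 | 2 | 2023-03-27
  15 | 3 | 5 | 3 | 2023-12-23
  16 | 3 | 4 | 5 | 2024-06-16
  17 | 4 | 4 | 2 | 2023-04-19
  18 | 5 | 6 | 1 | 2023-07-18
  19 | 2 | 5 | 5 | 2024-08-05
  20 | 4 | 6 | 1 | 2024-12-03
SELECT COUNT(*) FROM customers

Execution result:
5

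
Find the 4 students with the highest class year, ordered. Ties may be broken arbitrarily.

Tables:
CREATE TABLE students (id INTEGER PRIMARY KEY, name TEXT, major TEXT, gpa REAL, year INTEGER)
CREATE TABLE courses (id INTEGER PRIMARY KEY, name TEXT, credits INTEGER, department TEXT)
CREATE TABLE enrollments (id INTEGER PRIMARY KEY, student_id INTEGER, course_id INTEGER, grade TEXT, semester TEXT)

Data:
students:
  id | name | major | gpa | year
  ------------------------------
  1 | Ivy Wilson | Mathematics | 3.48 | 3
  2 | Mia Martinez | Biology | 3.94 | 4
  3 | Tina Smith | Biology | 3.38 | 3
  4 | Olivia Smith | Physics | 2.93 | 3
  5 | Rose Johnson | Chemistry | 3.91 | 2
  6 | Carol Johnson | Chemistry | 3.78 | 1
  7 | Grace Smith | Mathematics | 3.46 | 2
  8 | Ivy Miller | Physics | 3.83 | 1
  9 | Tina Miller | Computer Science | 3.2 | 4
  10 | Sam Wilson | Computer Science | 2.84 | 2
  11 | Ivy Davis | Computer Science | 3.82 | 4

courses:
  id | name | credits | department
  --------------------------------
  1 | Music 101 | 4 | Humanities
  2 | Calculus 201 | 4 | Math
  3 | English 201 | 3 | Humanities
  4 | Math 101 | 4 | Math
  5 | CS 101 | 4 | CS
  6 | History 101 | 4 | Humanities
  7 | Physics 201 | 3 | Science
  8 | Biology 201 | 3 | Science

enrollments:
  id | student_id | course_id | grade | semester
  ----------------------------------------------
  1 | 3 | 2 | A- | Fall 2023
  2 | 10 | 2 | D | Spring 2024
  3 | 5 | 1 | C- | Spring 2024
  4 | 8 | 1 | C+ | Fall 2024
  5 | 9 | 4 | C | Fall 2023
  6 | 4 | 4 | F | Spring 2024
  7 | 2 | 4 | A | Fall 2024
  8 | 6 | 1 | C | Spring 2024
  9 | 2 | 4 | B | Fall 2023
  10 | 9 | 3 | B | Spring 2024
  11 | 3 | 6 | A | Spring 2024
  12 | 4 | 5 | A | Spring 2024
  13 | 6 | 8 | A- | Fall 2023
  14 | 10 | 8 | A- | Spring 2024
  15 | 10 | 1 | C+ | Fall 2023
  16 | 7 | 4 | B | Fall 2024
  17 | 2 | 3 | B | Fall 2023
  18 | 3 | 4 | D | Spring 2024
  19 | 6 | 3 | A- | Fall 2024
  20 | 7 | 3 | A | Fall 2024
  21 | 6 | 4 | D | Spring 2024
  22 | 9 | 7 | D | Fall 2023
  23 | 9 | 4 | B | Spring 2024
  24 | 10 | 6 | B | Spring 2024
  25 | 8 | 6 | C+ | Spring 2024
SELECT name, year FROM students ORDER BY year DESC LIMIT 4

Execution result:
name | year
Mia Martinez | 4
Tina Miller | 4
Ivy Davis | 4
Ivy Wilson | 3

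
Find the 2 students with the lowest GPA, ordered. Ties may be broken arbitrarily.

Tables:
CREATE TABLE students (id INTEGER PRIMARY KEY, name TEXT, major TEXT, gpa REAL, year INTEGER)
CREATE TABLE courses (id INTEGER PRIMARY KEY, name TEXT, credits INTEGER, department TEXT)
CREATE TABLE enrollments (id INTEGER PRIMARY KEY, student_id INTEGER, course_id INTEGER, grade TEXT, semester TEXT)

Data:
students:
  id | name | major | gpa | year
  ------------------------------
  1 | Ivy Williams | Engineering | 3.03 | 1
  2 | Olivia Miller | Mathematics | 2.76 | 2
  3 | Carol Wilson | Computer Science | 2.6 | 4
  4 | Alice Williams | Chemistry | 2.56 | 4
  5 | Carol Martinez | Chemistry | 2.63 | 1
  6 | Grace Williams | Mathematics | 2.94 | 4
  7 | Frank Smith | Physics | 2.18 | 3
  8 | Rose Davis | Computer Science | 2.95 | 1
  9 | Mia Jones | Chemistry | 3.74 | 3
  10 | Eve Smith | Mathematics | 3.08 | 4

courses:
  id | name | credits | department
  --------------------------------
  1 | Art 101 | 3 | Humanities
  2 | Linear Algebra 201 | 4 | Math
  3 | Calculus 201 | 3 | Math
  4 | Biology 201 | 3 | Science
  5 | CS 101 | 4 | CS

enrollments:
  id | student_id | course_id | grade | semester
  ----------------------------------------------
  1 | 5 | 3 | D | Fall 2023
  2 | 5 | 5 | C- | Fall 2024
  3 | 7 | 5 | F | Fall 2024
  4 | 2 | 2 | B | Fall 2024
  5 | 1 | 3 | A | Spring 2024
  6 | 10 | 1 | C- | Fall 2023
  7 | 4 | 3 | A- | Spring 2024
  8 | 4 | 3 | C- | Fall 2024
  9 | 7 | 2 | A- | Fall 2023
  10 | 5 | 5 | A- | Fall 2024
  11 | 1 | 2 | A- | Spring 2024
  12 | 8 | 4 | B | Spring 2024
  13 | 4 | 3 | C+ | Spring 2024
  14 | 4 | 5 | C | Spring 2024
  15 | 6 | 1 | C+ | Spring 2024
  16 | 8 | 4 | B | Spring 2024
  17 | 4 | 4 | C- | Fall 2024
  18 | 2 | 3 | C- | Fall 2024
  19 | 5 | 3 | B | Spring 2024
SELECT name, gpa FROM students ORDER BY gpa ASC LIMIT 2

Execution result:
name | gpa
Frank Smith | 2.18
Alice Williams | 2.56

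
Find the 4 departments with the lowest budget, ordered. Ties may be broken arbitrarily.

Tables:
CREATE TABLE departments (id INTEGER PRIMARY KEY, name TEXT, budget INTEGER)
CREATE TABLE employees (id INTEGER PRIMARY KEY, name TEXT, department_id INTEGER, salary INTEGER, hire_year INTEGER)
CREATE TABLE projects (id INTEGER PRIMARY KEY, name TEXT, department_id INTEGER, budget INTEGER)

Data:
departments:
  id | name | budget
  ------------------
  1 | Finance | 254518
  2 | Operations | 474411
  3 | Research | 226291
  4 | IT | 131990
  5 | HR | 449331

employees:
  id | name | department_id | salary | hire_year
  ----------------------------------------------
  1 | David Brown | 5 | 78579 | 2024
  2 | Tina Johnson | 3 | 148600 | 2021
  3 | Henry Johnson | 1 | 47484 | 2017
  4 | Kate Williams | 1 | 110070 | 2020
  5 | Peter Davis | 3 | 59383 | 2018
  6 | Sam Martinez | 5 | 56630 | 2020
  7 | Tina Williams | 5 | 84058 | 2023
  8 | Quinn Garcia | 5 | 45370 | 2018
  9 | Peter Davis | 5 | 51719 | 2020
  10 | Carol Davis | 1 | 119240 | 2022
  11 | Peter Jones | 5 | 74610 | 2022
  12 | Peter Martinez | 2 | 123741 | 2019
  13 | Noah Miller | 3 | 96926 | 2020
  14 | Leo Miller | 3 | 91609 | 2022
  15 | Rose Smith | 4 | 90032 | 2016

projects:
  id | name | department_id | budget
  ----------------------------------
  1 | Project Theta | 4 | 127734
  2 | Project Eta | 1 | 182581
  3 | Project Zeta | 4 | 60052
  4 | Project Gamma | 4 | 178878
SELECT name, budget FROM departments ORDER BY budget ASC LIMIT 4

Execution result:
name | budget
IT | 131990
Research | 226291
Finance | 254518
HR | 449331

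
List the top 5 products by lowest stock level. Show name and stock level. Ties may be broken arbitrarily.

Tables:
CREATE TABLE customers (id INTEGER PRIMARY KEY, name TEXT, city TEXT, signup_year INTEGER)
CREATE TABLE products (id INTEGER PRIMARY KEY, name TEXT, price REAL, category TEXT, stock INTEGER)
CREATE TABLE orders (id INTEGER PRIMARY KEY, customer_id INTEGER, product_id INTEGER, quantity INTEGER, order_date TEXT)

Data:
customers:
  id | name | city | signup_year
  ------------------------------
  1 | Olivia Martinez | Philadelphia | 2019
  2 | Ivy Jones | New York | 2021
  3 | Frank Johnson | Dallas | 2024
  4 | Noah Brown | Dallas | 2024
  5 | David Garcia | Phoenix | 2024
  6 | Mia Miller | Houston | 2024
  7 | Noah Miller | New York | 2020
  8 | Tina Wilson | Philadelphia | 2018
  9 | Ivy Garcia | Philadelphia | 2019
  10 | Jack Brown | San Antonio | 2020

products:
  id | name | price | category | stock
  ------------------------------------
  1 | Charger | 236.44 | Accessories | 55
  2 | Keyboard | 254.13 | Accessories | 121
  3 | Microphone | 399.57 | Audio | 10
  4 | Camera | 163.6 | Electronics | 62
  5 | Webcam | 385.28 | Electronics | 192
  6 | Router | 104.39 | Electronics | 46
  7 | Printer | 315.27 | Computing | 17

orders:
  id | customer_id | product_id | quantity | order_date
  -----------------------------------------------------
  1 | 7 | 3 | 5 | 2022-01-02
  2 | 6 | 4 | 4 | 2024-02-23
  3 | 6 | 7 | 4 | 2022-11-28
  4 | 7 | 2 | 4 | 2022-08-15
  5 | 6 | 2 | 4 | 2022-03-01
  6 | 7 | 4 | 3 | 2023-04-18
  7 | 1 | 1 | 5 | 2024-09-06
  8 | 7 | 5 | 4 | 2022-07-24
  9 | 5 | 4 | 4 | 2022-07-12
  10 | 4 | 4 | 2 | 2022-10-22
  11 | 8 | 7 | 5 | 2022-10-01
SELECT name, stock FROM products ORDER BY stock ASC LIMIT 5

Execution result:
name | stock
Microphone | 10
Printer | 17
Router | 46
Charger | 55
Camera | 62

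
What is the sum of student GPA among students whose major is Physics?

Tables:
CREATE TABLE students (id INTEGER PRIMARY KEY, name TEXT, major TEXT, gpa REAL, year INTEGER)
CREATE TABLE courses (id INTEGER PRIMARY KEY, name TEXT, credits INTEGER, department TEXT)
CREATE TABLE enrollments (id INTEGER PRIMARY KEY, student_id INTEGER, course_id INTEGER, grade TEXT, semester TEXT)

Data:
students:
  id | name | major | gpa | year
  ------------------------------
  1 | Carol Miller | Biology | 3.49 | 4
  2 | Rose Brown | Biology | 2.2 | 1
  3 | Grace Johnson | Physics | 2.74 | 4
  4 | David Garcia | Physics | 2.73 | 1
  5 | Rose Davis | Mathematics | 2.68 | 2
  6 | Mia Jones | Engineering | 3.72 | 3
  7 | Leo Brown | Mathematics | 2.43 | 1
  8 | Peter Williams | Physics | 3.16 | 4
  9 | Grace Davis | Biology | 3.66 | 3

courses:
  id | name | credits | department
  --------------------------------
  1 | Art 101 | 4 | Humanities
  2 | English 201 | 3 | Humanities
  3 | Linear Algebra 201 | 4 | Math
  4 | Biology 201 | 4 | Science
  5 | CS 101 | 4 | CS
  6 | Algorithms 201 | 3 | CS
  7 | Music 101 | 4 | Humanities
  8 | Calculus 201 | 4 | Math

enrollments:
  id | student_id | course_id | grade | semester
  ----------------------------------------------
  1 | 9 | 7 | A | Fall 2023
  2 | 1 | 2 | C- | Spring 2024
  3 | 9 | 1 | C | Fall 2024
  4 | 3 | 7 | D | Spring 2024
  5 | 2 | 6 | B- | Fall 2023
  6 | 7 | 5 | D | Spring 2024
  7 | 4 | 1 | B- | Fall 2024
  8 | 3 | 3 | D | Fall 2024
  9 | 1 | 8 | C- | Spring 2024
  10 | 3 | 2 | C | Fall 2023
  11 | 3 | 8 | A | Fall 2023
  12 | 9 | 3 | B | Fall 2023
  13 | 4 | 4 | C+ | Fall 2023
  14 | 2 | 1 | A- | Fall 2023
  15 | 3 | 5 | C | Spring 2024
SELECT SUM(gpa) FROM students WHERE major = 'Physics'

Execution result:
8.63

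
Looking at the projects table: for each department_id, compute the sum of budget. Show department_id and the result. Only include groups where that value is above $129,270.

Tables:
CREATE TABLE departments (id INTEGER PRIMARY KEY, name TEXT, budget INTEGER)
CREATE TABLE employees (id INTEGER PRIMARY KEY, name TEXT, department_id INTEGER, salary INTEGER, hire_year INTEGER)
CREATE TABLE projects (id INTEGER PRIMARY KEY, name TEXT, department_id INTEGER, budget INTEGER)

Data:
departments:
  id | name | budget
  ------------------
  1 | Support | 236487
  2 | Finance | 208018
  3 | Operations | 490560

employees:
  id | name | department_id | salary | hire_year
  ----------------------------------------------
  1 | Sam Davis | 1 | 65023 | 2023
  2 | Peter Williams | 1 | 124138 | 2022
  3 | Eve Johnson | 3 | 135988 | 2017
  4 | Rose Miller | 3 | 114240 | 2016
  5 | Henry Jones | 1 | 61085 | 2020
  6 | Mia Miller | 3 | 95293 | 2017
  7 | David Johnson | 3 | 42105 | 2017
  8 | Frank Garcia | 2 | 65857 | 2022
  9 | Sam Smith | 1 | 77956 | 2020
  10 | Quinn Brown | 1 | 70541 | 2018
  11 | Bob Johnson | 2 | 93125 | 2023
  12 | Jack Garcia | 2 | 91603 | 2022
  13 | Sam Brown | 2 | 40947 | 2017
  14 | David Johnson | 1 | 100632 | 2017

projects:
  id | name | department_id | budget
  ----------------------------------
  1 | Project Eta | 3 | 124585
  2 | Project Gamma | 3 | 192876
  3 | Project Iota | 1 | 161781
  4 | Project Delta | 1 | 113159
SELECT department_id, SUM(budget) AS sum_budget FROM projects GROUP BY department_id HAVING SUM(budget) > 129270

Execution result:
department_id | sum_budget
1 | 274940
3 | 317461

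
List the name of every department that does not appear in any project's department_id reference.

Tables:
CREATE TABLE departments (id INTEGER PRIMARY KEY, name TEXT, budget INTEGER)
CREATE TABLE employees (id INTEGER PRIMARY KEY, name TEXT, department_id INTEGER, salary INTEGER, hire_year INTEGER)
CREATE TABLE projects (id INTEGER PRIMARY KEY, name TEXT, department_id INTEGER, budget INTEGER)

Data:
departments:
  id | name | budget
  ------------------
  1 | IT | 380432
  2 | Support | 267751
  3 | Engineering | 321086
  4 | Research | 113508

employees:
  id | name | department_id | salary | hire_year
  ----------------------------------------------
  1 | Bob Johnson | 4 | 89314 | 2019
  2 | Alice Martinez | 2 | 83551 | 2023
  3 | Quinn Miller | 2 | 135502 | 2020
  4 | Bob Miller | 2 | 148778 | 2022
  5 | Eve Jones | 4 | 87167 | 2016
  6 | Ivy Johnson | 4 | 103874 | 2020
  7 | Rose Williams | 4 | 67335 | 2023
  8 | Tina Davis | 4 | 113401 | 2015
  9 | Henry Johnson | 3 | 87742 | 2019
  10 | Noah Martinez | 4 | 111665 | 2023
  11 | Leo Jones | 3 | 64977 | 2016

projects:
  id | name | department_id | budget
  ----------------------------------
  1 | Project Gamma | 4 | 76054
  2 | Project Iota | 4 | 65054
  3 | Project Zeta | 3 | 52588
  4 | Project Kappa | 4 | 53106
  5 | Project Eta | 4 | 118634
SELECT p.name FROM departments p LEFT JOIN projects c ON c.department_id = p.id WHERE c.id IS NULL

Execution result:
name
IT
Support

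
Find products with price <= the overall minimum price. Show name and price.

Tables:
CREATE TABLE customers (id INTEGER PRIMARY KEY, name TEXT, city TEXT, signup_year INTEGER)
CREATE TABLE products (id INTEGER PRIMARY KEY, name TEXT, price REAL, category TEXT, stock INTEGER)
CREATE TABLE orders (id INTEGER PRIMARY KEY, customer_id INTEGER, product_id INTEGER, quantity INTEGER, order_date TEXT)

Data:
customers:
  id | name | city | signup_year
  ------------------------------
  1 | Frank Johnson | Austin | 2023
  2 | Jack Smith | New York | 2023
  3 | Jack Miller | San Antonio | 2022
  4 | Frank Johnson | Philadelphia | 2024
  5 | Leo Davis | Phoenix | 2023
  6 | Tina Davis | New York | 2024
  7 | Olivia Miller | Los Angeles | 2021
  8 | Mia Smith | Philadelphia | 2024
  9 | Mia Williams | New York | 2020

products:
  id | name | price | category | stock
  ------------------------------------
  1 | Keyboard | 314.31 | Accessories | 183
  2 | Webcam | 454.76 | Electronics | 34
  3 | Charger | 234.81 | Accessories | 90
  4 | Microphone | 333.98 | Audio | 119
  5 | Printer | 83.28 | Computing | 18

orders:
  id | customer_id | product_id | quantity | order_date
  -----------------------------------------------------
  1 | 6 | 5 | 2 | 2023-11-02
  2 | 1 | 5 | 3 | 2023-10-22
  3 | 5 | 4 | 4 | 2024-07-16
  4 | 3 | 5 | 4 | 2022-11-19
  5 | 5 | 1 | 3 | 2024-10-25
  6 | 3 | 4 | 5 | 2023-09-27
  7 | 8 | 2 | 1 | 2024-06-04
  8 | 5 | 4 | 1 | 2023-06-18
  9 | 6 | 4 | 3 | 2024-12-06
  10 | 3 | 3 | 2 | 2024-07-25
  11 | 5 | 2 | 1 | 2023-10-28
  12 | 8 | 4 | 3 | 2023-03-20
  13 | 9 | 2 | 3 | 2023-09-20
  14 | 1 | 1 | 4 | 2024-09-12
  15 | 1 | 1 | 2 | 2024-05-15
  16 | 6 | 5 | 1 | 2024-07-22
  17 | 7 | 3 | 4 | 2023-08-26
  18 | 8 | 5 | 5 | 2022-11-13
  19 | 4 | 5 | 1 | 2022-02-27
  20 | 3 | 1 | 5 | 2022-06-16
SELECT name, price FROM products WHERE price <= (SELECT MIN(price) FROM products)

Execution result:
name | price
Printer | 83.28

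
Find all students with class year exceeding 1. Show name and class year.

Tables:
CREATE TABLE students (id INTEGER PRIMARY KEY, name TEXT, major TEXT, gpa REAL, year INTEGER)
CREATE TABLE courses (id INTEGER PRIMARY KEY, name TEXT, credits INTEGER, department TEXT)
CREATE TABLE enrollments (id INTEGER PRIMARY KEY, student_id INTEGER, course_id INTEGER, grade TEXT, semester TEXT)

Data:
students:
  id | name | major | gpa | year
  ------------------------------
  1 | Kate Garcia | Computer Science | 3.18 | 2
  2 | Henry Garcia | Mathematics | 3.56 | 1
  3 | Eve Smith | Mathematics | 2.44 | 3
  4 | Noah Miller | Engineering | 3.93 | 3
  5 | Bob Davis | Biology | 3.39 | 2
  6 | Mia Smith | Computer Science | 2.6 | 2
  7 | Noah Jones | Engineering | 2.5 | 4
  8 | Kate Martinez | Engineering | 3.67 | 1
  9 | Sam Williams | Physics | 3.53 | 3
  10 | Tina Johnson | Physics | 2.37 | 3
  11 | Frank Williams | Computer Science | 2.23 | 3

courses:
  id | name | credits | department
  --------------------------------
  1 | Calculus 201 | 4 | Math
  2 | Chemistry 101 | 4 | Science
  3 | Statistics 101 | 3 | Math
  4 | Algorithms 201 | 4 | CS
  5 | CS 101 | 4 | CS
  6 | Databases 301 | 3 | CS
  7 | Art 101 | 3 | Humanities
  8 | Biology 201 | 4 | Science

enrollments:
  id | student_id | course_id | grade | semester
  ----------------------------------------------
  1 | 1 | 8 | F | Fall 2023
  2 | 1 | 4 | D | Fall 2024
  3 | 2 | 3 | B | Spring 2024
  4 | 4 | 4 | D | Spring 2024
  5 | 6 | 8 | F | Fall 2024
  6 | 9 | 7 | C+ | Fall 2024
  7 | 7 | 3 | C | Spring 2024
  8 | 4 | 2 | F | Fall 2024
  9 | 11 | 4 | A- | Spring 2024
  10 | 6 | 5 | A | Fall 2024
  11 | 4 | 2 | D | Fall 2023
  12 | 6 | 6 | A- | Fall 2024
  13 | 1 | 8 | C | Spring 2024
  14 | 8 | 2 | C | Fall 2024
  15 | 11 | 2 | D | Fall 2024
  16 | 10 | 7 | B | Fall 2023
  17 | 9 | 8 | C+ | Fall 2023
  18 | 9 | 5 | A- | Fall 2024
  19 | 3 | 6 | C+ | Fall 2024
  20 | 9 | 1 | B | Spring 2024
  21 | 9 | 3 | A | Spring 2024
SELECT name, year FROM students WHERE year > 1

Execution result:
name | year
Kate Garcia | 2
Eve Smith | 3
Noah Miller | 3
Bob Davis | 2
Mia Smith | 2
Noah Jones | 4
Sam Williams | 3
Tina Johnson | 3
Frank Williams | 3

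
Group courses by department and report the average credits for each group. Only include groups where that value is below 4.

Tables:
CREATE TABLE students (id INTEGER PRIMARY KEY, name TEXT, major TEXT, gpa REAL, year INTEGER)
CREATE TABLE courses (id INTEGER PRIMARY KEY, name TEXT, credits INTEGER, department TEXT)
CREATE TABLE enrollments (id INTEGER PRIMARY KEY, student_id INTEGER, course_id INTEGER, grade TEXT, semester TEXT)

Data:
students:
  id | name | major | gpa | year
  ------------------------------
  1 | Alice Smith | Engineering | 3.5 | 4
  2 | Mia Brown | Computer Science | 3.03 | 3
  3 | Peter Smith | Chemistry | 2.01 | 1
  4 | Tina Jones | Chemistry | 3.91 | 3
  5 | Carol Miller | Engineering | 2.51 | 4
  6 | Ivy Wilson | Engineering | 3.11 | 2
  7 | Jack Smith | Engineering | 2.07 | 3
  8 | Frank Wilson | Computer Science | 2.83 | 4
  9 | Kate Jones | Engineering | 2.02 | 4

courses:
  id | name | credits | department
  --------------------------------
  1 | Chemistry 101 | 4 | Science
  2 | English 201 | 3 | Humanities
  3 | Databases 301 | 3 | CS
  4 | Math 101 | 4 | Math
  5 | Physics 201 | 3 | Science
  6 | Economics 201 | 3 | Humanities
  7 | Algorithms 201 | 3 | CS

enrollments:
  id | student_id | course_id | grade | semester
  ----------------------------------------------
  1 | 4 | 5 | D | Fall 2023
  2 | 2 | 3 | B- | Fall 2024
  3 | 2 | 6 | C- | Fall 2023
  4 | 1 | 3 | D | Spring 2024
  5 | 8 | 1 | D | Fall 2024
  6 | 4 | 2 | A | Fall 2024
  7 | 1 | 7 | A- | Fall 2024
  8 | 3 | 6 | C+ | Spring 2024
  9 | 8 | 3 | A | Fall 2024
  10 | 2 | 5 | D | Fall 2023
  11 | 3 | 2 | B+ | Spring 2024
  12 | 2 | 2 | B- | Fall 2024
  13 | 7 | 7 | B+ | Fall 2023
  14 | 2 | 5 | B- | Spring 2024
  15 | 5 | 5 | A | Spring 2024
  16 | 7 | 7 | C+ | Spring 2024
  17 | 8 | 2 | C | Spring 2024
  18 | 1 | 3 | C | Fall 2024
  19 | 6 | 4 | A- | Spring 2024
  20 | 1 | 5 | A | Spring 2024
SELECT department, AVG(credits) AS avg_credits FROM courses GROUP BY department HAVING AVG(credits) < 4

Execution result:
department | avg_credits
CS | 3.00
Humanities | 3.00
Science | 3.50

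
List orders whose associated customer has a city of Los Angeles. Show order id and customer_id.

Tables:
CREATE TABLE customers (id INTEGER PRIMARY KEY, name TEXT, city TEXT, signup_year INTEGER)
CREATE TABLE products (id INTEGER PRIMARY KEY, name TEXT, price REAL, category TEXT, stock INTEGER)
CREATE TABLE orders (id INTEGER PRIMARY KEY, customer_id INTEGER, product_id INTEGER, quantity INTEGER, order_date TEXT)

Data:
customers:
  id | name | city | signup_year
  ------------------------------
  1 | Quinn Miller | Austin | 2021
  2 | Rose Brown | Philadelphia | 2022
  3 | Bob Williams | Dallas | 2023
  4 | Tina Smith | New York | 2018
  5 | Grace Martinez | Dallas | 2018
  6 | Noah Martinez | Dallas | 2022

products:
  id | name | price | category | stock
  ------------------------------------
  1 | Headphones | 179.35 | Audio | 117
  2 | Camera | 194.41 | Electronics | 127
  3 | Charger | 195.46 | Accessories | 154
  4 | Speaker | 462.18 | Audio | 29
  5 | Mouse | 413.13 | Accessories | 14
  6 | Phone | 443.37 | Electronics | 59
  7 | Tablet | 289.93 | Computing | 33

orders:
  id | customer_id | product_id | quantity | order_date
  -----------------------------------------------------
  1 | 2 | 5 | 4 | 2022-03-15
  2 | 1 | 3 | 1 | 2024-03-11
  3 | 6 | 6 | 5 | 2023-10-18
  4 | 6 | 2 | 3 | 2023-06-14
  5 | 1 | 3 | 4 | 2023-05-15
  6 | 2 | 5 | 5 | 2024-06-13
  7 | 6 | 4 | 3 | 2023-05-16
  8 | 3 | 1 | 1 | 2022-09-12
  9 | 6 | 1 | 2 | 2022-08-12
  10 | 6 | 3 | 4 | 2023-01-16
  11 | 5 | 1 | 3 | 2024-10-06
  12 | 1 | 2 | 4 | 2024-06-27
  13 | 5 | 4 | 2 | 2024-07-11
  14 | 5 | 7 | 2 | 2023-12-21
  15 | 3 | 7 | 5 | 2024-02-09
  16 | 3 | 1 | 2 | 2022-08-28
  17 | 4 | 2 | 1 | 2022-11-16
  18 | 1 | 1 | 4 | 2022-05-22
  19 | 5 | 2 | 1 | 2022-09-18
SELECT id, customer_id FROM orders WHERE customer_id IN (SELECT id FROM customers WHERE city = 'Los Angeles')

Execution result:
(no rows)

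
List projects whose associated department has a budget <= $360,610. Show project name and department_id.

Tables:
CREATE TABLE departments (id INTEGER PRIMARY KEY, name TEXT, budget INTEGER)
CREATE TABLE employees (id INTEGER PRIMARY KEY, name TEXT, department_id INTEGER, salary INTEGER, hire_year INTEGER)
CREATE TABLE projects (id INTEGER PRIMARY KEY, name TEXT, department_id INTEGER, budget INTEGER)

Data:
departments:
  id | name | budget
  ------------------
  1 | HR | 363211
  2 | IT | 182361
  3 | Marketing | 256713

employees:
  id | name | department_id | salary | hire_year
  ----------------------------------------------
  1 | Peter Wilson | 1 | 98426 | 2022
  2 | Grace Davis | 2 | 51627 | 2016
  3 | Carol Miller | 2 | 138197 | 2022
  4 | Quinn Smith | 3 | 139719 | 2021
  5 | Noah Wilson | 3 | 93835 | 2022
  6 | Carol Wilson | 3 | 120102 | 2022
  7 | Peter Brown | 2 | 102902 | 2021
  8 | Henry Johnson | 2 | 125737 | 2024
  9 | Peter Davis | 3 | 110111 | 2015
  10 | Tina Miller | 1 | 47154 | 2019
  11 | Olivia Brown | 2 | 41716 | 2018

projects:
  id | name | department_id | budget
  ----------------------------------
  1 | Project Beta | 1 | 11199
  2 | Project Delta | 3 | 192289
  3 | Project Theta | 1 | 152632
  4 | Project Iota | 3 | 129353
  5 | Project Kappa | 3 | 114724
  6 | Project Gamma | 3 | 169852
SELECT name, department_id FROM projects WHERE department_id IN (SELECT id FROM departments WHERE budget <= 360610)

Execution result:
name | department_id
Project Delta | 3
Project Iota | 3
Project Kappa | 3
Project Gamma | 3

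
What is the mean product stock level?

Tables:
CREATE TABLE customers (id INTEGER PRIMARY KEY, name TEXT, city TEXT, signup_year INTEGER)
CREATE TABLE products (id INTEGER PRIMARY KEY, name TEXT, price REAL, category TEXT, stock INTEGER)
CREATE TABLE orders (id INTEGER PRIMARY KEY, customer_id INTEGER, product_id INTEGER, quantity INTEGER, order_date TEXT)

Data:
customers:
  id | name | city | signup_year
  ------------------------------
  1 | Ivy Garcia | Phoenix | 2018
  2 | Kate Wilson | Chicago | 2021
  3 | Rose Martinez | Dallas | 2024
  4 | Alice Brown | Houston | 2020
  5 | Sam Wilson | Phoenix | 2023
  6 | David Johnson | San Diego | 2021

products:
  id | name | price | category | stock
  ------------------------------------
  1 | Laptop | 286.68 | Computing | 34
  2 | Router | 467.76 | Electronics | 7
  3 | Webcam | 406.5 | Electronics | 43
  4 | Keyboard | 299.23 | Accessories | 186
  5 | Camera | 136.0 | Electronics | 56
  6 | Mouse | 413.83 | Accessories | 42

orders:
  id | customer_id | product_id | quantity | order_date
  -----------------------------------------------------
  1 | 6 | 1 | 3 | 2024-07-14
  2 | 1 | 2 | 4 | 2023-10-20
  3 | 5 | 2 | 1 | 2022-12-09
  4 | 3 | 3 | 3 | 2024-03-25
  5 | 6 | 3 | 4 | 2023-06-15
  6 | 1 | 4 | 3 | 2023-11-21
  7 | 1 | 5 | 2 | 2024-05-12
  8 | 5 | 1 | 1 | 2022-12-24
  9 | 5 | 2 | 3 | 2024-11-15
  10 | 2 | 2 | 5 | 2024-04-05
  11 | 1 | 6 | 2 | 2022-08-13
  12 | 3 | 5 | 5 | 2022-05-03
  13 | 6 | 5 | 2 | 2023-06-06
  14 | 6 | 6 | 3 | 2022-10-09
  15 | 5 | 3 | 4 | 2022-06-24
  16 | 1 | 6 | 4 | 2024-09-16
SELECT AVG(stock) FROM products

Execution result:
61.33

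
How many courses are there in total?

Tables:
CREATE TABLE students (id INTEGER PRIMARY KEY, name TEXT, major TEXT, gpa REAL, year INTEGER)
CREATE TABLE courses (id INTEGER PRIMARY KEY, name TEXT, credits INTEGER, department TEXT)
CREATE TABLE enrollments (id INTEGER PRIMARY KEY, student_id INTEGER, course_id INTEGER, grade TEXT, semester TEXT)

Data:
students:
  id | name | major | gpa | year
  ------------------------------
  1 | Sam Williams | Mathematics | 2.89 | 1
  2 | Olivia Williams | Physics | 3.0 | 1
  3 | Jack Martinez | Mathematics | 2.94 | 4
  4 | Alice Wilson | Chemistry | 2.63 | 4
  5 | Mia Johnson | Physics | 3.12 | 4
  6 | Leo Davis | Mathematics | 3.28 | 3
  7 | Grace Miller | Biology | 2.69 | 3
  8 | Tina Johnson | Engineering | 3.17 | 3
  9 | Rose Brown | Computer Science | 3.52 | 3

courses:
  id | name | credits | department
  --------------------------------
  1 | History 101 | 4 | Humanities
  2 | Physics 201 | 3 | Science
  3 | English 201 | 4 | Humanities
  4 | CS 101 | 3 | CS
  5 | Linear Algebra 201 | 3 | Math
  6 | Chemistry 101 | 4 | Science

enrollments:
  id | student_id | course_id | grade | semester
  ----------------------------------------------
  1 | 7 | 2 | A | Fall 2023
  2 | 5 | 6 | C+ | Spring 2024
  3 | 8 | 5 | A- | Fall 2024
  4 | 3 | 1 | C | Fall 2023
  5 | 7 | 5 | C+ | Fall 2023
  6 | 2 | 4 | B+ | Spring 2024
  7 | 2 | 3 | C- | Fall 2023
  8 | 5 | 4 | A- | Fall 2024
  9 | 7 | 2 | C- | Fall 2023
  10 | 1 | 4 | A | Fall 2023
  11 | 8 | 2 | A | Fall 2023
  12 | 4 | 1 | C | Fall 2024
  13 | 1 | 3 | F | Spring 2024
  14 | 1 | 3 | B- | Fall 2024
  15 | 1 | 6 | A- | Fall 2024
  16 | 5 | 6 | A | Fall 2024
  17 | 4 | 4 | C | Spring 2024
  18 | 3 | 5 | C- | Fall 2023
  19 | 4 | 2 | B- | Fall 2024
SELECT COUNT(*) FROM courses

Execution result:
6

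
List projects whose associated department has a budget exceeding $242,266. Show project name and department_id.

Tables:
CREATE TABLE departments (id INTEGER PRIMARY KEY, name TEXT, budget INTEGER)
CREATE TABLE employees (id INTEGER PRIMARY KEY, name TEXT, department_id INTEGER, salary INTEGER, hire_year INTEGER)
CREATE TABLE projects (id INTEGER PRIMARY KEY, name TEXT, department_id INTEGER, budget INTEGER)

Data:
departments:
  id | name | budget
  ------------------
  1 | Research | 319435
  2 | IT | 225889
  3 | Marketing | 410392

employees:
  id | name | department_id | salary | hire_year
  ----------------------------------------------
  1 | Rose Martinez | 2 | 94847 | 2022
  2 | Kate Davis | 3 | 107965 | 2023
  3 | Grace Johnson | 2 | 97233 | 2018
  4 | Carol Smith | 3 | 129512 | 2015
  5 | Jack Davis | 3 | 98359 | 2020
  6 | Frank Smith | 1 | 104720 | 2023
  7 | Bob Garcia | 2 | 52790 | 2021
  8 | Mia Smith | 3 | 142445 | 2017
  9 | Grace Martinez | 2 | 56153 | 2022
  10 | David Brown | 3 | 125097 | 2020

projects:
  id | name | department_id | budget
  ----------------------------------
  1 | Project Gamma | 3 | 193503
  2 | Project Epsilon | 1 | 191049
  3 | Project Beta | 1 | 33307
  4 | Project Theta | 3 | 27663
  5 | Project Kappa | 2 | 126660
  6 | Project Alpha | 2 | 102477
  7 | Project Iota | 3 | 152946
SELECT name, department_id FROM projects WHERE department_id IN (SELECT id FROM departments WHERE budget > 242266)

Execution result:
name | department_id
Project Gamma | 3
Project Epsilon | 1
Project Beta | 1
Project Theta | 3
Project Iota | 3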